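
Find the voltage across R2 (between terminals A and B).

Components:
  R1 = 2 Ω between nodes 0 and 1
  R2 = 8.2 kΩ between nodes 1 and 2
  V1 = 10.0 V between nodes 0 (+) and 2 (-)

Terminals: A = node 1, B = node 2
R1 and R2 are in series across V1 (node 0 → node 1 → node 2), and the output A–B is taken across R2, so this is a voltage divider.
Series current: I = V1/(R1 + R2) = 10/(2 + 8200) = 10/8202 = 0.001219 A
V_R2 = I × R2 = V1 × R2/(R1 + R2) = 10 × 8200/8202 = 9.998 V

Final answer: 9.998 V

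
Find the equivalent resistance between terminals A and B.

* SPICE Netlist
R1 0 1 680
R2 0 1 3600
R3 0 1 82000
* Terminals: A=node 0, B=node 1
Reduce the network between node 0 (A) and node 1 (B) by series/parallel combination:
  Rp1 = R1 ‖ R2 ‖ R3 (parallel, all between nodes 0 and 1) = 1/(1/680 + 1/3600 + 1/82000) = 568 Ω
R_eq = 568 Ω

Final answer: 568 Ω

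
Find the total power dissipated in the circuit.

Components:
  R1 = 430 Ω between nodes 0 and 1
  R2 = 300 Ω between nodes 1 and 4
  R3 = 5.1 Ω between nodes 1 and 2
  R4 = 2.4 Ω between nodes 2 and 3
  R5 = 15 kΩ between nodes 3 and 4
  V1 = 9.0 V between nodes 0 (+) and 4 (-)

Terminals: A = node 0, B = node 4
Nodal analysis, taking node 4 as the 0 V reference.
Source V1 fixes V_0 = 9 V.
KCL at each unknown node (sum of currents leaving = 0; resistances in Ω):
  Node 1: (V_1 - 9)/430 + (V_1 - 0)/300 + (V_1 - V_2)/5.1 = 0
  Node 2: (V_2 - V_1)/5.1 + (V_2 - V_3)/2.4 = 0
  Node 3: (V_3 - V_2)/2.4 + (V_3 - 0)/15000 = 0
Collecting terms (coefficients in siemens):
  0.2017·V_1 - 0.1961·V_2 = 0.02093
  0.6127·V_2 - 0.1961·V_1 - 0.4167·V_3 = 0
  0.4167·V_3 - 0.4167·V_2 = 0
Solving these 3 simultaneous equations (Gaussian elimination) gives:
  V_1 = 3.656 V, V_2 = 3.654 V, V_3 = 3.654 V
Power in each resistor, P = (ΔV)²/R:
  P_R1 = (9 - 3.656)²/430 = 0.06643 W
  P_R2 = (3.656 - 0)²/300 = 0.04454 W
  P_R3 = (3.656 - 3.654)²/5.1 = 0.0000003026 W
  P_R4 = (3.654 - 3.654)²/2.4 = 0.0000001424 W
  P_R5 = (3.654 - 0)²/15000 = 0.00089 W
P_total = P_R1 + P_R2 + P_R3 + P_R4 + P_R5 = 0.1119 W

Final answer: 0.1119 W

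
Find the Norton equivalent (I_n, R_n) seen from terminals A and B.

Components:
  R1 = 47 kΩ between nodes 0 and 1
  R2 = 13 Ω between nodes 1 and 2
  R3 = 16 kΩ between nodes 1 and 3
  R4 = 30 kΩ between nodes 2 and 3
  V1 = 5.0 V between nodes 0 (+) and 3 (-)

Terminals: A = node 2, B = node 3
Find the Thévenin equivalent first; then I_n = V_th/R_th and R_n = R_th.
Step 1 — V_th is the open-circuit voltage V_A - V_B (nothing connected across the terminals).
Nodal analysis, taking node 3 as the 0 V reference.
Source V1 fixes V_0 = 5 V.
KCL at each unknown node (sum of currents leaving = 0; resistances in Ω):
  Node 1: (V_1 - 5)/47000 + (V_1 - V_2)/13 + (V_1 - 0)/16000 = 0
  Node 2: (V_2 - V_1)/13 + (V_2 - 0)/30000 = 0
Collecting terms (coefficients in siemens):
  0.07701·V_1 - 0.07692·V_2 = 0.0001064
  0.07696·V_2 - 0.07692·V_1 = 0
Determinant D = (0.07701)(0.07696) - (-0.07692)(-0.07692) = 0.000009011
V_1 = [(0.0001064)(0.07696) - (-0.07692)(0)]/D = 0.9085 V
V_2 = [(0.07701)(0) - (0.0001064)(-0.07692)]/D = 0.9081 V
V_th = V_2 - V_3 = 0.9081 - 0 = 0.9081 V
Step 2 — R_th: zero the source — replace V1 by a short circuit (node 3 merges into node 0) — and find the resistance seen between A (node 2) and B (node 0).
Reduce the network between node 2 (A) and node 0 (B) by series/parallel combination:
  Rp1 = R1 ‖ R3 (parallel, both between nodes 0 and 1) = 1/(1/47000 + 1/16000) = 11940 Ω
  Rs1 = R2 + Rp1 (series, joined only at node 1) = 13 + 11940 = 11950 Ω
  Rp2 = R4 ‖ Rs1 (parallel, both between nodes 0 and 2) = 1/(1/30000 + 1/11950) = 8546 Ω
R_th = 8.546 kΩ
I_n = V_th/R_th = 0.9081/8546 = 0.0001063 A, and R_n = R_th = 8.546 kΩ

Final answer: I_n = 0.0001063 A, R_n = 8.546 kΩ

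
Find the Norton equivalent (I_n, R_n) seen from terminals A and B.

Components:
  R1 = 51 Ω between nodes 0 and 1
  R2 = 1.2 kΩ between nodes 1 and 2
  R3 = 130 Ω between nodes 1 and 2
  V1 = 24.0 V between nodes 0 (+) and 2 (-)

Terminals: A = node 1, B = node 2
Find the Thévenin equivalent first; then I_n = V_th/R_th and R_n = R_th.
Step 1 — V_th is the open-circuit voltage V_A - V_B (nothing connected across the terminals).
Nodal analysis, taking node 2 as the 0 V reference.
Source V1 fixes V_0 = 24 V.
KCL at each unknown node (sum of currents leaving = 0; resistances in Ω):
  Node 1: (V_1 - 24)/51 + (V_1 - 0)/1200 + (V_1 - 0)/130 = 0
Collecting terms: 0.02813 × V_1 = 0.4706  =>  V_1 = 16.73 V
V_th = V_1 - V_2 = 16.73 - 0 = 16.73 V
Step 2 — R_th: zero the source — replace V1 by a short circuit (node 2 merges into node 0) — and find the resistance seen between A (node 1) and B (node 0).
Reduce the network between node 1 (A) and node 0 (B) by series/parallel combination:
  Rp1 = R1 ‖ R2 ‖ R3 (parallel, all between nodes 0 and 1) = 1/(1/51 + 1/1200 + 1/130) = 35.54 Ω
R_th = 35.54 Ω
I_n = V_th/R_th = 16.73/35.54 = 0.4706 A, and R_n = R_th = 35.54 Ω

Final answer: I_n = 0.4706 A, R_n = 35.54 Ω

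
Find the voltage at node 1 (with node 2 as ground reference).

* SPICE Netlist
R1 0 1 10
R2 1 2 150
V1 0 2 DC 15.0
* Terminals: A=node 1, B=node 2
Nodal analysis, taking node 2 as the 0 V reference.
Source V1 fixes V_0 = 15 V.
KCL at each unknown node (sum of currents leaving = 0; resistances in Ω):
  Node 1: (V_1 - 15)/10 + (V_1 - 0)/150 = 0
Collecting terms: 0.1067 × V_1 = 1.5  =>  V_1 = 14.06 V
The requested potential is V_1 = 14.06 V.

Final answer: V_1 = 14.06 V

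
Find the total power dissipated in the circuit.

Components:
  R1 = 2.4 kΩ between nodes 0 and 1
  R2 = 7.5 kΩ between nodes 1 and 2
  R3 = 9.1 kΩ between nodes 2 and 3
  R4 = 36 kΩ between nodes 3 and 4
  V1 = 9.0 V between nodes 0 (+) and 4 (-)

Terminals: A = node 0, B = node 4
Nodal analysis, taking node 4 as the 0 V reference.
Source V1 fixes V_0 = 9 V.
KCL at each unknown node (sum of currents leaving = 0; resistances in Ω):
  Node 1: (V_1 - 9)/2400 + (V_1 - V_2)/7500 = 0
  Node 2: (V_2 - V_1)/7500 + (V_2 - V_3)/9100 = 0
  Node 3: (V_3 - V_2)/9100 + (V_3 - 0)/36000 = 0
Collecting terms (coefficients in siemens):
  0.00055·V_1 - 0.0001333·V_2 = 0.00375
  0.0002432·V_2 - 0.0001333·V_1 - 0.0001099·V_3 = 0
  0.0001377·V_3 - 0.0001099·V_2 = 0
Solving these 3 simultaneous equations (Gaussian elimination) gives:
  V_1 = 8.607 V, V_2 = 7.38 V, V_3 = 5.891 V
Power in each resistor, P = (ΔV)²/R:
  P_R1 = (9 - 8.607)²/2400 = 0.00006426 W
  P_R2 = (8.607 - 7.38)²/7500 = 0.0002008 W
  P_R3 = (7.38 - 5.891)²/9100 = 0.0002437 W
  P_R4 = (5.891 - 0)²/36000 = 0.000964 W
P_total = P_R1 + P_R2 + P_R3 + P_R4 = 0.001473 W

Final answer: 0.001473 W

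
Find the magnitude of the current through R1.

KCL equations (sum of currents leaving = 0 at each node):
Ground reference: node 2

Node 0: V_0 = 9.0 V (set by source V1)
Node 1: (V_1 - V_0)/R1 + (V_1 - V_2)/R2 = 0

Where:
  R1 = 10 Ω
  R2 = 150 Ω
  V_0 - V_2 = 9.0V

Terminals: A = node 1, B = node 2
Nodal analysis, taking node 2 as the 0 V reference.
Source V1 fixes V_0 = 9 V.
KCL at each unknown node (sum of currents leaving = 0; resistances in Ω):
  Node 1: (V_1 - 9)/10 + (V_1 - 0)/150 = 0
Collecting terms: 0.1067 × V_1 = 0.9  =>  V_1 = 8.438 V
I_R1 = (V_0 - V_1)/R1 = (9 - 8.438)/10 = 0.05625 A
|I_R1| = 0.05625 A

Final answer: |I_R1| = 0.05625 A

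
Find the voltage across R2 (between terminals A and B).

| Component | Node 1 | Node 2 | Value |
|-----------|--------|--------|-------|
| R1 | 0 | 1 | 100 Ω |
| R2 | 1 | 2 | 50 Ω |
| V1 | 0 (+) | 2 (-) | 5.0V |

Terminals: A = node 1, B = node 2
R1 and R2 are in series across V1 (node 0 → node 1 → node 2), and the output A–B is taken across R2, so this is a voltage divider.
Series current: I = V1/(R1 + R2) = 5/(100 + 50) = 5/150 = 0.03333 A
V_R2 = I × R2 = V1 × R2/(R1 + R2) = 5 × 50/150 = 1.667 V

Final answer: 1.667 V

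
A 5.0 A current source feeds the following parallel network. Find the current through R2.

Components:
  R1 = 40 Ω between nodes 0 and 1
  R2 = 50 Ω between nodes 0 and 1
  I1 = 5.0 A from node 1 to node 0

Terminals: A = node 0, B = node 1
All resistors sit directly between nodes 0 and 1, so they are in parallel and share one voltage V; the full source current 5 A splits among them.
1/R_par = 1/40 + 1/50 = 0.045 S  =>  R_par = 22.22 Ω
V = I × R_par = 5 × 22.22 = 111.1 V
I_R2 = V/R2 = 111.1/50 = 2.222 A

Final answer: 2.222 A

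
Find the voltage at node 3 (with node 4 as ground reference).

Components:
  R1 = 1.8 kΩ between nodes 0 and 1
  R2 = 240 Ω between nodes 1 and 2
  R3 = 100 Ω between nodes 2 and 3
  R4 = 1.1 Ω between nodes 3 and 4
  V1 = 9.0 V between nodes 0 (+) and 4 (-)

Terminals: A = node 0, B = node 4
Nodal analysis, taking node 4 as the 0 V reference.
Source V1 fixes V_0 = 9 V.
KCL at each unknown node (sum of currents leaving = 0; resistances in Ω):
  Node 1: (V_1 - 9)/1800 + (V_1 - V_2)/240 = 0
  Node 2: (V_2 - V_1)/240 + (V_2 - V_3)/100 = 0
  Node 3: (V_3 - V_2)/100 + (V_3 - 0)/1.1 = 0
Collecting terms (coefficients in siemens):
  0.004722·V_1 - 0.004167·V_2 = 0.005
  0.01417·V_2 - 0.004167·V_1 - 0.01·V_3 = 0
  0.9191·V_3 - 0.01·V_2 = 0
Solving these 3 simultaneous equations (Gaussian elimination) gives:
  V_1 = 1.434 V, V_2 = 0.425 V, V_3 = 0.004624 V
The requested potential is V_3 = 0.004624 V.

Final answer: V_3 = 0.004624 V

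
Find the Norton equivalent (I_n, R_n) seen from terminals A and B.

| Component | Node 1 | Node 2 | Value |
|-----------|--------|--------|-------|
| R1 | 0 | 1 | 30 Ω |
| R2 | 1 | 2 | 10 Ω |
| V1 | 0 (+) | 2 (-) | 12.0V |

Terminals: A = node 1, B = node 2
Find the Thévenin equivalent first; then I_n = V_th/R_th and R_n = R_th.
Step 1 — V_th is the open-circuit voltage V_A - V_B (nothing connected across the terminals).
Nodal analysis, taking node 2 as the 0 V reference.
Source V1 fixes V_0 = 12 V.
KCL at each unknown node (sum of currents leaving = 0; resistances in Ω):
  Node 1: (V_1 - 12)/30 + (V_1 - 0)/10 = 0
Collecting terms: 0.1333 × V_1 = 0.4  =>  V_1 = 3 V
V_th = V_1 - V_2 = 3 - 0 = 3 V
Step 2 — R_th: zero the source — replace V1 by a short circuit (node 2 merges into node 0) — and find the resistance seen between A (node 1) and B (node 0).
Reduce the network between node 1 (A) and node 0 (B) by series/parallel combination:
  Rp1 = R1 ‖ R2 (parallel, both between nodes 0 and 1) = 1/(1/30 + 1/10) = 7.5 Ω
R_th = 7.5 Ω
I_n = V_th/R_th = 3/7.5 = 0.4 A, and R_n = R_th = 7.5 Ω

Final answer: I_n = 0.4 A, R_n = 7.5 Ω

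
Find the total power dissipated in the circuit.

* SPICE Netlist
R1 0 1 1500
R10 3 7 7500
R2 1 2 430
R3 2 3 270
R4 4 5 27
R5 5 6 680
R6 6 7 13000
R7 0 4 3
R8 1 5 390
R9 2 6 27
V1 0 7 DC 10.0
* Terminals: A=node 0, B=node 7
Nodal analysis, taking node 7 as the 0 V reference.
Source V1 fixes V_0 = 10 V.
KCL at each unknown node (sum of currents leaving = 0; resistances in Ω):
  Node 1: (V_1 - 10)/1500 + (V_1 - V_2)/430 + (V_1 - V_5)/390 = 0
  Node 2: (V_2 - V_1)/430 + (V_2 - V_3)/270 + (V_2 - V_6)/27 = 0
  Node 3: (V_3 - V_2)/270 + (V_3 - 0)/7500 = 0
  Node 4: (V_4 - V_5)/27 + (V_4 - 10)/3 = 0
  Node 5: (V_5 - V_4)/27 + (V_5 - V_6)/680 + (V_5 - V_1)/390 = 0
  Node 6: (V_6 - V_5)/680 + (V_6 - 0)/13000 + (V_6 - V_2)/27 = 0
Collecting terms (coefficients in siemens):
  0.005556·V_1 - 0.002326·V_2 - 0.002564·V_5 = 0.006667
  0.04307·V_2 - 0.002326·V_1 - 0.003704·V_3 - 0.03704·V_6 = 0
  0.003837·V_3 - 0.003704·V_2 = 0
  0.3704·V_4 - 0.03704·V_5 = 3.333
  0.04107·V_5 - 0.002564·V_1 - 0.03704·V_4 - 0.001471·V_6 = 0
  0.03858·V_6 - 0.03704·V_2 - 0.001471·V_5 = 0
Solving these 6 simultaneous equations (Gaussian elimination) gives:
  V_1 = 9.673 V, V_2 = 9.275 V, V_3 = 8.952 V, V_4 = 9.995 V
  V_5 = 9.949 V, V_6 = 9.282 V
Power in each resistor, P = (ΔV)²/R:
  P_R1 = (10 - 9.673)²/1500 = 0.00007126 W
  P_R2 = (9.673 - 9.275)²/430 = 0.0003689 W
  P_R3 = (9.275 - 8.952)²/270 = 0.0003847 W
  P_R4 = (9.995 - 9.949)²/27 = 0.00007709 W
  P_R5 = (9.949 - 9.282)²/680 = 0.0006549 W
  P_R6 = (9.282 - 0)²/13000 = 0.006627 W
  P_R7 = (10 - 9.995)²/3 = 0.000008565 W
  P_R8 = (9.673 - 9.949)²/390 = 0.0001957 W
  P_R9 = (9.275 - 9.282)²/27 = 0.00000193 W
  P_R10 = (8.952 - 0)²/7500 = 0.01069 W
P_total = P_R1 + P_R2 + P_R3 + P_R4 + P_R5 + P_R6 + P_R7 + P_R8 + P_R9 + P_R10 = 0.01908 W

Final answer: 0.01908 W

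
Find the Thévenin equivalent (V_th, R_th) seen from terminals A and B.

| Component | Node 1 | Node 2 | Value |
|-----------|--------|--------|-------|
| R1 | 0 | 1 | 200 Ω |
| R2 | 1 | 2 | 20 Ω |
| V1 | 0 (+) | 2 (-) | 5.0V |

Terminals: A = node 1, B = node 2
Step 1 — V_th is the open-circuit voltage V_A - V_B (nothing connected across the terminals).
Nodal analysis, taking node 2 as the 0 V reference.
Source V1 fixes V_0 = 5 V.
KCL at each unknown node (sum of currents leaving = 0; resistances in Ω):
  Node 1: (V_1 - 5)/200 + (V_1 - 0)/20 = 0
Collecting terms: 0.055 × V_1 = 0.025  =>  V_1 = 0.4545 V
V_th = V_1 - V_2 = 0.4545 - 0 = 0.4545 V
Step 2 — R_th: zero the source — replace V1 by a short circuit (node 2 merges into node 0) — and find the resistance seen between A (node 1) and B (node 0).
Reduce the network between node 1 (A) and node 0 (B) by series/parallel combination:
  Rp1 = R1 ‖ R2 (parallel, both between nodes 0 and 1) = 1/(1/200 + 1/20) = 18.18 Ω
R_th = 18.18 Ω

Final answer: V_th = 0.4545 V, R_th = 18.18 Ω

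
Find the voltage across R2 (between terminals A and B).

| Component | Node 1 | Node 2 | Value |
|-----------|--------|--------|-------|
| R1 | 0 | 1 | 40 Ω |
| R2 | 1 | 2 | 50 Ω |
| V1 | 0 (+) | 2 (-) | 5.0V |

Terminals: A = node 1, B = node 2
R1 and R2 are in series across V1 (node 0 → node 1 → node 2), and the output A–B is taken across R2, so this is a voltage divider.
Series current: I = V1/(R1 + R2) = 5/(40 + 50) = 5/90 = 0.05556 A
V_R2 = I × R2 = V1 × R2/(R1 + R2) = 5 × 50/90 = 2.778 V

Final answer: 2.778 V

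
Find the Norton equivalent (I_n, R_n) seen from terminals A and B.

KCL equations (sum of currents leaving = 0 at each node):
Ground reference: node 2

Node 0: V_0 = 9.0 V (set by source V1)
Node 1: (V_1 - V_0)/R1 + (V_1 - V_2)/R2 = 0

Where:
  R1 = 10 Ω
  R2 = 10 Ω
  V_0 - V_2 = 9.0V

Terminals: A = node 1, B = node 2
Find the Thévenin equivalent first; then I_n = V_th/R_th and R_n = R_th.
Step 1 — V_th is the open-circuit voltage V_A - V_B (nothing connected across the terminals).
Nodal analysis, taking node 2 as the 0 V reference.
Source V1 fixes V_0 = 9 V.
KCL at each unknown node (sum of currents leaving = 0; resistances in Ω):
  Node 1: (V_1 - 9)/10 + (V_1 - 0)/10 = 0
Collecting terms: 0.2 × V_1 = 0.9  =>  V_1 = 4.5 V
V_th = V_1 - V_2 = 4.5 - 0 = 4.5 V
Step 2 — R_th: zero the source — replace V1 by a short circuit (node 2 merges into node 0) — and find the resistance seen between A (node 1) and B (node 0).
Reduce the network between node 1 (A) and node 0 (B) by series/parallel combination:
  Rp1 = R1 ‖ R2 (parallel, both between nodes 0 and 1) = 1/(1/10 + 1/10) = 5 Ω
R_th = 5 Ω
I_n = V_th/R_th = 4.5/5 = 0.9 A, and R_n = R_th = 5 Ω

Final answer: I_n = 0.9 A, R_n = 5 Ω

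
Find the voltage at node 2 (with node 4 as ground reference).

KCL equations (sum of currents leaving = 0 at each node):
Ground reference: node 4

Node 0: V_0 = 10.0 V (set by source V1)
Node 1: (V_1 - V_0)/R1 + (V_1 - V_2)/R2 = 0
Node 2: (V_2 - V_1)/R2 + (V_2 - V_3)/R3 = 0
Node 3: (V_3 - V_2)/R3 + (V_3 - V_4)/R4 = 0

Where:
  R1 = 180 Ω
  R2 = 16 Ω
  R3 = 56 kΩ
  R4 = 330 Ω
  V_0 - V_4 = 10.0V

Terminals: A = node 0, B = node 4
Nodal analysis, taking node 4 as the 0 V reference.
Source V1 fixes V_0 = 10 V.
KCL at each unknown node (sum of currents leaving = 0; resistances in Ω):
  Node 1: (V_1 - 10)/180 + (V_1 - V_2)/16 = 0
  Node 2: (V_2 - V_1)/16 + (V_2 - V_3)/56000 = 0
  Node 3: (V_3 - V_2)/56000 + (V_3 - 0)/330 = 0
Collecting terms (coefficients in siemens):
  0.06806·V_1 - 0.0625·V_2 = 0.05556
  0.06252·V_2 - 0.0625·V_1 - 0.00001786·V_3 = 0
  0.003048·V_3 - 0.00001786·V_2 = 0
Solving these 3 simultaneous equations (Gaussian elimination) gives:
  V_1 = 9.968 V, V_2 = 9.965 V, V_3 = 0.05838 V
The requested potential is V_2 = 9.965 V.

Final answer: V_2 = 9.965 V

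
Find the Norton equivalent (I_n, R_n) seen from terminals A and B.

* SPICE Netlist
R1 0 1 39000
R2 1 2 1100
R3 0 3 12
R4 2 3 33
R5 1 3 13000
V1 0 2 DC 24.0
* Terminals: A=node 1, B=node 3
Find the Thévenin equivalent first; then I_n = V_th/R_th and R_n = R_th.
Step 1 — V_th is the open-circuit voltage V_A - V_B (nothing connected across the terminals).
Nodal analysis, taking node 2 as the 0 V reference.
Source V1 fixes V_0 = 24 V.
KCL at each unknown node (sum of currents leaving = 0; resistances in Ω):
  Node 1: (V_1 - 24)/39000 + (V_1 - 0)/1100 + (V_1 - V_3)/13000 = 0
  Node 3: (V_3 - 24)/12 + (V_3 - 0)/33 + (V_3 - V_1)/13000 = 0
Collecting terms (coefficients in siemens):
  0.001012·V_1 - 0.00007692·V_3 = 0.0006154
  0.1137·V_3 - 0.00007692·V_1 = 2
Determinant D = (0.001012)(0.1137) - (-0.00007692)(-0.00007692) = 0.000115
V_1 = [(0.0006154)(0.1137) - (-0.00007692)(2)]/D = 1.946 V
V_3 = [(0.001012)(2) - (0.0006154)(-0.00007692)]/D = 17.59 V
V_th = V_1 - V_3 = 1.946 - 17.59 = -15.64 V
Step 2 — R_th: zero the source — replace V1 by a short circuit (node 2 merges into node 0) — and find the resistance seen between A (node 1) and B (node 3).
Reduce the network between node 1 (A) and node 3 (B) by series/parallel combination:
  Rp1 = R1 ‖ R2 (parallel, both between nodes 0 and 1) = 1/(1/39000 + 1/1100) = 1070 Ω
  Rp2 = R3 ‖ R4 (parallel, both between nodes 0 and 3) = 1/(1/12 + 1/33) = 8.8 Ω
  Rs1 = Rp1 + Rp2 (series, joined only at node 0) = 1070 + 8.8 = 1079 Ω
  Rp3 = R5 ‖ Rs1 (parallel, both between nodes 1 and 3) = 1/(1/13000 + 1/1079) = 996 Ω
R_th = 996 Ω
I_n = V_th/R_th = -15.64/996 = -0.01571 A, and R_n = R_th = 996 Ω

Final answer: I_n = -0.01571 A, R_n = 996 Ω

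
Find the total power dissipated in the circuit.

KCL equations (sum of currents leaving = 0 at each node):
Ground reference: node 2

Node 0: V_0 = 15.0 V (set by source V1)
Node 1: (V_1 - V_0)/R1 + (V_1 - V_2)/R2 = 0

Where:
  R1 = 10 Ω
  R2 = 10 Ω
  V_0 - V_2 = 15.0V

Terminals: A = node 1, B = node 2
Nodal analysis, taking node 2 as the 0 V reference.
Source V1 fixes V_0 = 15 V.
KCL at each unknown node (sum of currents leaving = 0; resistances in Ω):
  Node 1: (V_1 - 15)/10 + (V_1 - 0)/10 = 0
Collecting terms: 0.2 × V_1 = 1.5  =>  V_1 = 7.5 V
Power in each resistor, P = (ΔV)²/R:
  P_R1 = (15 - 7.5)²/10 = 5.625 W
  P_R2 = (7.5 - 0)²/10 = 5.625 W
P_total = P_R1 + P_R2 = 11.25 W

Final answer: 11.25 W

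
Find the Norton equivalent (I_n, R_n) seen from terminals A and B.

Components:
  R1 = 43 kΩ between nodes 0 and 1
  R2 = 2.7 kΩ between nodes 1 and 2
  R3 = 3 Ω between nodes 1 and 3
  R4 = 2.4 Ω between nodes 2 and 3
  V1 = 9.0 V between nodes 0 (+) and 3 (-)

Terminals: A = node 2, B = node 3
Find the Thévenin equivalent first; then I_n = V_th/R_th and R_n = R_th.
Step 1 — V_th is the open-circuit voltage V_A - V_B (nothing connected across the terminals).
Nodal analysis, taking node 3 as the 0 V reference.
Source V1 fixes V_0 = 9 V.
KCL at each unknown node (sum of currents leaving = 0; resistances in Ω):
  Node 1: (V_1 - 9)/43000 + (V_1 - V_2)/2700 + (V_1 - 0)/3 = 0
  Node 2: (V_2 - V_1)/2700 + (V_2 - 0)/2.4 = 0
Collecting terms (coefficients in siemens):
  0.3337·V_1 - 0.0003704·V_2 = 0.0002093
  0.417·V_2 - 0.0003704·V_1 = 0
Determinant D = (0.3337)(0.417) - (-0.0003704)(-0.0003704) = 0.1392
V_1 = [(0.0002093)(0.417) - (-0.0003704)(0)]/D = 0.0006272 V
V_2 = [(0.3337)(0) - (0.0002093)(-0.0003704)]/D = 0.000000557 V
V_th = V_2 - V_3 = 0.000000557 - 0 = 0.000000557 V
Step 2 — R_th: zero the source — replace V1 by a short circuit (node 3 merges into node 0) — and find the resistance seen between A (node 2) and B (node 0).
Reduce the network between node 2 (A) and node 0 (B) by series/parallel combination:
  Rp1 = R1 ‖ R3 (parallel, both between nodes 0 and 1) = 1/(1/43000 + 1/3) = 3 Ω
  Rs1 = R2 + Rp1 (series, joined only at node 1) = 2700 + 3 = 2703 Ω
  Rp2 = R4 ‖ Rs1 (parallel, both between nodes 0 and 2) = 1/(1/2.4 + 1/2703) = 2.398 Ω
R_th = 2.398 Ω
I_n = V_th/R_th = 0.000000557/2.398 = 0.0000002323 A, and R_n = R_th = 2.398 Ω

Final answer: I_n = 2.323e-07 A, R_n = 2.398 Ω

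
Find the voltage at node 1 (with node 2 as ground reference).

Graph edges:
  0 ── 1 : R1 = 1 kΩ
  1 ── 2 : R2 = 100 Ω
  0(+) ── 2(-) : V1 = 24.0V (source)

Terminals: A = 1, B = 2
Nodal analysis, taking node 2 as the 0 V reference.
Source V1 fixes V_0 = 24 V.
KCL at each unknown node (sum of currents leaving = 0; resistances in Ω):
  Node 1: (V_1 - 24)/1000 + (V_1 - 0)/100 = 0
Collecting terms: 0.011 × V_1 = 0.024  =>  V_1 = 2.182 V
The requested potential is V_1 = 2.182 V.

Final answer: V_1 = 2.182 V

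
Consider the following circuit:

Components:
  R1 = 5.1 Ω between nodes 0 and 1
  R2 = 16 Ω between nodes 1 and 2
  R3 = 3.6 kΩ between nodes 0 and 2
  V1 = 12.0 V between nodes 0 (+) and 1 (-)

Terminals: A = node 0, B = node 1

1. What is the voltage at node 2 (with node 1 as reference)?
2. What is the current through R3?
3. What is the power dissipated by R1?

Nodal analysis, taking node 1 as the 0 V reference.
Source V1 fixes V_0 = 12 V.
KCL at each unknown node (sum of currents leaving = 0; resistances in Ω):
  Node 2: (V_2 - 0)/16 + (V_2 - 12)/3600 = 0
Collecting terms: 0.06278 × V_2 = 0.003333  =>  V_2 = 0.0531 V
Part 1:
  Read off the nodal solution: V_2 = 0.0531 V
Part 2:
  I_R3 = (V_0 - V_2)/R3 = (12 - 0.0531)/3600 = 0.003319 A
  Magnitude: I_R3 = 0.003319 A
Part 3:
  I_R1 = (V_0 - V_1)/R1 = (12 - 0)/5.1 = 2.353 A
  P_R1 = I_R1² × R1 = (2.353)² × 5.1 = 28.24 W

Final answers:
1. V_2 = 0.0531 V
2. I_R3 = 0.003319 A
3. P_R1 = 28.24 W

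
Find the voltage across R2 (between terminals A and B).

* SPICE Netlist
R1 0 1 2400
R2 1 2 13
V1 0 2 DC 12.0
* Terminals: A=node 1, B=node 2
R1 and R2 are in series across V1 (node 0 → node 1 → node 2), and the output A–B is taken across R2, so this is a voltage divider.
Series current: I = V1/(R1 + R2) = 12/(2400 + 13) = 12/2413 = 0.004973 A
V_R2 = I × R2 = V1 × R2/(R1 + R2) = 12 × 13/2413 = 0.06465 V

Final answer: 0.06465 V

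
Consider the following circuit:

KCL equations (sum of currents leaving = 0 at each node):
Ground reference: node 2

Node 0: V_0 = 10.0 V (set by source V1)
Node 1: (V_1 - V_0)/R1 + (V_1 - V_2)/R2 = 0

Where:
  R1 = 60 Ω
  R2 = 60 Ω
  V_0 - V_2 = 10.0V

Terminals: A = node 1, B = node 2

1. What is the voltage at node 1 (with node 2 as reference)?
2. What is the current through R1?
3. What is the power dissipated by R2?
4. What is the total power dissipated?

Nodal analysis, taking node 2 as the 0 V reference.
Source V1 fixes V_0 = 10 V.
KCL at each unknown node (sum of currents leaving = 0; resistances in Ω):
  Node 1: (V_1 - 10)/60 + (V_1 - 0)/60 = 0
Collecting terms: 0.03333 × V_1 = 0.1667  =>  V_1 = 5 V
Part 1:
  Read off the nodal solution: V_1 = 5 V
Part 2:
  I_R1 = (V_0 - V_1)/R1 = (10 - 5)/60 = 0.08333 A
  Magnitude: I_R1 = 0.08333 A
Part 3:
  I_R2 = (V_1 - V_2)/R2 = (5 - 0)/60 = 0.08333 A
  P_R2 = I_R2² × R2 = (0.08333)² × 60 = 0.4167 W
Part 4:
  Power in each resistor, P = (ΔV)²/R:
    P_R1 = (10 - 5)²/60 = 0.4167 W
    P_R2 = (5 - 0)²/60 = 0.4167 W
  P_total = P_R1 + P_R2 = 0.8333 W

Final answers:
1. V_1 = 5 V
2. I_R1 = 0.08333 A
3. P_R2 = 0.4167 W
4. P_total = 0.8333 W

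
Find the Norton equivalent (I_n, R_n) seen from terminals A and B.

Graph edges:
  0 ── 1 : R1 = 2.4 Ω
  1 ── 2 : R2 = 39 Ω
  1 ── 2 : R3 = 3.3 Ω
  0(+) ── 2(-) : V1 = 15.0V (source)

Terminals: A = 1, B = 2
Find the Thévenin equivalent first; then I_n = V_th/R_th and R_n = R_th.
Step 1 — V_th is the open-circuit voltage V_A - V_B (nothing connected across the terminals).
Nodal analysis, taking node 2 as the 0 V reference.
Source V1 fixes V_0 = 15 V.
KCL at each unknown node (sum of currents leaving = 0; resistances in Ω):
  Node 1: (V_1 - 15)/2.4 + (V_1 - 0)/39 + (V_1 - 0)/3.3 = 0
Collecting terms: 0.7453 × V_1 = 6.25  =>  V_1 = 8.385 V
V_th = V_1 - V_2 = 8.385 - 0 = 8.385 V
Step 2 — R_th: zero the source — replace V1 by a short circuit (node 2 merges into node 0) — and find the resistance seen between A (node 1) and B (node 0).
Reduce the network between node 1 (A) and node 0 (B) by series/parallel combination:
  Rp1 = R1 ‖ R2 ‖ R3 (parallel, all between nodes 0 and 1) = 1/(1/2.4 + 1/39 + 1/3.3) = 1.342 Ω
R_th = 1.342 Ω
I_n = V_th/R_th = 8.385/1.342 = 6.25 A, and R_n = R_th = 1.342 Ω

Final answer: I_n = 6.25 A, R_n = 1.342 Ω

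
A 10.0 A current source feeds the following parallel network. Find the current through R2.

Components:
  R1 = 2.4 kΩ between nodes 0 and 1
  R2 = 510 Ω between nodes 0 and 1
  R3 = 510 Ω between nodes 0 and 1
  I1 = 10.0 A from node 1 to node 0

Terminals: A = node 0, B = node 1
All resistors sit directly between nodes 0 and 1, so they are in parallel and share one voltage V; the full source current 10 A splits among them.
1/R_par = 1/2400 + 1/510 + 1/510 = 0.004338 S  =>  R_par = 230.5 Ω
V = I × R_par = 10 × 230.5 = 2305 V
I_R2 = V/R2 = 2305/510 = 4.52 A

Final answer: 4.52 A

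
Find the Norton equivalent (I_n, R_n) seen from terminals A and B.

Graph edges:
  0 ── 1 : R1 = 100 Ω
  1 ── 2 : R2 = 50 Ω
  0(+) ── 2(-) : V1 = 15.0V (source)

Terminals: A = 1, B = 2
Find the Thévenin equivalent first; then I_n = V_th/R_th and R_n = R_th.
Step 1 — V_th is the open-circuit voltage V_A - V_B (nothing connected across the terminals).
Nodal analysis, taking node 2 as the 0 V reference.
Source V1 fixes V_0 = 15 V.
KCL at each unknown node (sum of currents leaving = 0; resistances in Ω):
  Node 1: (V_1 - 15)/100 + (V_1 - 0)/50 = 0
Collecting terms: 0.03 × V_1 = 0.15  =>  V_1 = 5 V
V_th = V_1 - V_2 = 5 - 0 = 5 V
Step 2 — R_th: zero the source — replace V1 by a short circuit (node 2 merges into node 0) — and find the resistance seen between A (node 1) and B (node 0).
Reduce the network between node 1 (A) and node 0 (B) by series/parallel combination:
  Rp1 = R1 ‖ R2 (parallel, both between nodes 0 and 1) = 1/(1/100 + 1/50) = 33.33 Ω
R_th = 33.33 Ω
I_n = V_th/R_th = 5/33.33 = 0.15 A, and R_n = R_th = 33.33 Ω

Final answer: I_n = 0.15 A, R_n = 33.33 Ω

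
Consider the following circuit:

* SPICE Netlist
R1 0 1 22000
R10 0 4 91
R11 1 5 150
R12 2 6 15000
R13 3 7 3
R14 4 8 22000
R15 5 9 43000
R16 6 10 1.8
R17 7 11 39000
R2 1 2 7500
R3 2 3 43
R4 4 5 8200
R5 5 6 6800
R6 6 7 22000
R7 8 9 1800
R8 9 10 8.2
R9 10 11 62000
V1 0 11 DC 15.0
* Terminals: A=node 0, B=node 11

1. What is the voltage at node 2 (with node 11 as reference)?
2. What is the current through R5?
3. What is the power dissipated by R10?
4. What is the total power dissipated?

Nodal analysis, taking node 11 as the 0 V reference.
Source V1 fixes V_0 = 15 V.
KCL at each unknown node (sum of currents leaving = 0; resistances in Ω):
  Node 1: (V_1 - 15)/22000 + (V_1 - V_2)/7500 + (V_1 - V_5)/150 = 0
  Node 2: (V_2 - V_1)/7500 + (V_2 - V_3)/43 + (V_2 - V_6)/15000 = 0
  Node 3: (V_3 - V_2)/43 + (V_3 - V_7)/3 = 0
  Node 4: (V_4 - V_5)/8200 + (V_4 - 15)/91 + (V_4 - V_8)/22000 = 0
  Node 5: (V_5 - V_4)/8200 + (V_5 - V_6)/6800 + (V_5 - V_1)/150 + (V_5 - V_9)/43000 = 0
  Node 6: (V_6 - V_5)/6800 + (V_6 - V_7)/22000 + (V_6 - V_2)/15000 + (V_6 - V_10)/1.8 = 0
  Node 7: (V_7 - V_6)/22000 + (V_7 - V_3)/3 + (V_7 - 0)/39000 = 0
  Node 8: (V_8 - V_9)/1800 + (V_8 - V_4)/22000 = 0
  Node 9: (V_9 - V_8)/1800 + (V_9 - V_10)/8.2 + (V_9 - V_5)/43000 = 0
  Node 10: (V_10 - V_9)/8.2 + (V_10 - 0)/62000 + (V_10 - V_6)/1.8 = 0
Collecting terms (coefficients in siemens):
  0.006845·V_1 - 0.0001333·V_2 - 0.006667·V_5 = 0.0006818
  0.02346·V_2 - 0.0001333·V_1 - 0.02326·V_3 - 0.00006667·V_6 = 0
  0.3566·V_3 - 0.02326·V_2 - 0.3333·V_7 = 0
  0.01116·V_4 - 0.000122·V_5 - 0.00004545·V_8 = 0.1648
  0.006959·V_5 - 0.006667·V_1 - 0.000122·V_4 - 0.0001471·V_6 - 0.00002326·V_9 = 0
  0.5558·V_6 - 0.00006667·V_2 - 0.0001471·V_5 - 0.00004545·V_7 - 0.5556·V_10 = 0
  0.3334·V_7 - 0.3333·V_3 - 0.00004545·V_6 = 0
  0.000601·V_8 - 0.00004545·V_4 - 0.0005556·V_9 = 0
  0.1225·V_9 - 0.00002326·V_5 - 0.0005556·V_8 - 0.122·V_10 = 0
  0.6775·V_10 - 0.5556·V_6 - 0.122·V_9 = 0
Solving these 10 simultaneous equations (Gaussian elimination) gives:
  V_1 = 12.83 V, V_2 = 11.27 V, V_3 = 11.26 V, V_4 = 14.97 V
  V_5 = 12.85 V, V_6 = 11.98 V, V_7 = 11.26 V, V_8 = 12.21 V
  V_9 = 11.98 V, V_10 = 11.98 V
Part 1:
  Read off the nodal solution: V_2 = 11.27 V
Part 2:
  I_R5 = (V_5 - V_6)/R5 = (12.85 - 11.98)/6800 = 0.0001279 A
  Magnitude: I_R5 = 0.0001279 A
Part 3:
  I_R10 = (V_0 - V_4)/R10 = (15 - 14.97)/91 = 0.0003834 A
  P_R10 = I_R10² × R10 = (0.0003834)² × 91 = 0.00001338 W
Part 4:
  Power in each resistor, P = (ΔV)²/R:
    P_R1 = (15 - 12.83)²/22000 = 0.0002135 W
    P_R2 = (12.83 - 11.27)²/7500 = 0.0003259 W
    P_R3 = (11.27 - 11.26)²/43 = 0.000002814 W
    P_R4 = (14.97 - 12.85)²/8200 = 0.0005459 W
    P_R5 = (12.85 - 11.98)²/6800 = 0.0001112 W
    P_R6 = (11.98 - 11.26)²/22000 = 0.00002371 W
    P_R7 = (12.21 - 11.98)²/1800 = 0.00002829 W
    P_R8 = (11.98 - 11.98)²/8.2 = 0.0000001738 W
    P_R9 = (11.98 - 0)²/62000 = 0.002315 W
    P_R10 = (15 - 14.97)²/91 = 0.00001338 W
    P_R11 = (12.83 - 12.85)²/150 = 0.000001814 W
    P_R12 = (11.27 - 11.98)²/15000 = 0.00003366 W
    P_R13 = (11.26 - 11.26)²/3 = 0.0000001963 W
    P_R14 = (14.97 - 12.21)²/22000 = 0.0003458 W
    P_R15 = (12.85 - 11.98)²/43000 = 0.00001753 W
    P_R16 = (11.98 - 11.98)²/1.8 = 0.000000004088 W
    P_R17 = (11.26 - 0)²/39000 = 0.00325 W
  P_total = P_R1 + P_R2 + P_R3 + P_R4 + P_R5 + P_R6 + P_R7 + P_R8 + P_R9 + P_R10 + P_R11 + P_R12 + P_R13 + P_R14 + P_R15 + P_R16 + P_R17 = 0.007228 W

Final answers:
1. V_2 = 11.27 V
2. I_R5 = 0.0001279 A
3. P_R10 = 1.338e-05 W
4. P_total = 0.007228 W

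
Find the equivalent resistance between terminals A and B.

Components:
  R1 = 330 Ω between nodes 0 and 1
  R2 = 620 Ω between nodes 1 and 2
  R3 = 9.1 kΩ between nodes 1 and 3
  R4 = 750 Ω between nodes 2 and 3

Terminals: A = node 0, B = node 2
Reduce the network between node 0 (A) and node 2 (B) by series/parallel combination:
  Rs1 = R3 + R4 (series, joined only at node 3) = 9100 + 750 = 9850 Ω
  Rp1 = R2 ‖ Rs1 (parallel, both between nodes 1 and 2) = 1/(1/620 + 1/9850) = 583.3 Ω
  Rs2 = R1 + Rp1 (series, joined only at node 1) = 330 + 583.3 = 913.3 Ω
R_eq = 913.3 Ω

Final answer: 913.3 Ω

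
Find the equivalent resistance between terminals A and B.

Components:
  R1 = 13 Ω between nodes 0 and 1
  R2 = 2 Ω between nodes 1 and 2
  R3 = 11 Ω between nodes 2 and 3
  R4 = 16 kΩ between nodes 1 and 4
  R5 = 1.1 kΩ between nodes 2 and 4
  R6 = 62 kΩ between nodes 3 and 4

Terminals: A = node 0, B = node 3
The network is not a plain series/parallel combination. Inject a 1 A test current into terminal A (node 0) and return it from terminal B (node 3); then R_eq = V_A / (1 A).
Nodal analysis, taking node 3 as the 0 V reference.
Current source I_test pushes 1 A into node 0 and draws it out of node 3.
KCL at each unknown node (sum of currents leaving = 0; resistances in Ω):
  Node 0: (V_0 - V_1)/13 - 1 = 0
  Node 1: (V_1 - V_0)/13 + (V_1 - V_2)/2 + (V_1 - V_4)/16000 = 0
  Node 2: (V_2 - V_1)/2 + (V_2 - 0)/11 + (V_2 - V_4)/1100 = 0
  Node 4: (V_4 - V_1)/16000 + (V_4 - V_2)/1100 + (V_4 - 0)/62000 = 0
Collecting terms (coefficients in siemens):
  0.07692·V_0 - 0.07692·V_1 = 1
  0.577·V_1 - 0.07692·V_0 - 0.5·V_2 - 0.0000625·V_4 = 0
  0.5918·V_2 - 0.5·V_1 - 0.0009091·V_4 = 0
  0.0009877·V_4 - 0.0000625·V_1 - 0.0009091·V_2 = 0
Solving these 4 simultaneous equations (Gaussian elimination) gives:
  V_0 = 26 V, V_1 = 13 V, V_2 = 11 V, V_4 = 10.95 V
R_eq = V_0 / 1 A = 26 Ω

Final answer: 26 Ω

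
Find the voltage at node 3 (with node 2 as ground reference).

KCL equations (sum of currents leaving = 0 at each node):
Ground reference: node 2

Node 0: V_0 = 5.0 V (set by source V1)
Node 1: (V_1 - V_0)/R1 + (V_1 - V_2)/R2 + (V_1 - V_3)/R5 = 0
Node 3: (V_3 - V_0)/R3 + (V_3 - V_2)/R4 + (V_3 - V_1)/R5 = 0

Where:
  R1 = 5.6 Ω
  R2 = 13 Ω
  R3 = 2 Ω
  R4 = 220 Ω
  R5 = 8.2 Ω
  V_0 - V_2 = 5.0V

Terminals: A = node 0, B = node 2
Nodal analysis, taking node 2 as the 0 V reference.
Source V1 fixes V_0 = 5 V.
KCL at each unknown node (sum of currents leaving = 0; resistances in Ω):
  Node 1: (V_1 - 5)/5.6 + (V_1 - 0)/13 + (V_1 - V_3)/8.2 = 0
  Node 3: (V_3 - 5)/2 + (V_3 - 0)/220 + (V_3 - V_1)/8.2 = 0
Collecting terms (coefficients in siemens):
  0.3774·V_1 - 0.122·V_3 = 0.8929
  0.6265·V_3 - 0.122·V_1 = 2.5
Determinant D = (0.3774)(0.6265) - (-0.122)(-0.122) = 0.2216
V_1 = [(0.8929)(0.6265) - (-0.122)(2.5)]/D = 3.9 V
V_3 = [(0.3774)(2.5) - (0.8929)(-0.122)]/D = 4.75 V
The requested potential is V_3 = 4.75 V.

Final answer: V_3 = 4.75 V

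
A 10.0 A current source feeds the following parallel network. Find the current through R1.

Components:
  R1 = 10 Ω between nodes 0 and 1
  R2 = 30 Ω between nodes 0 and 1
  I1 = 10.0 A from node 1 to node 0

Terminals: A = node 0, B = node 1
All resistors sit directly between nodes 0 and 1, so they are in parallel and share one voltage V; the full source current 10 A splits among them.
1/R_par = 1/10 + 1/30 = 0.1333 S  =>  R_par = 7.5 Ω
V = I × R_par = 10 × 7.5 = 75 V
I_R1 = V/R1 = 75/10 = 7.5 A

Final answer: 7.5 A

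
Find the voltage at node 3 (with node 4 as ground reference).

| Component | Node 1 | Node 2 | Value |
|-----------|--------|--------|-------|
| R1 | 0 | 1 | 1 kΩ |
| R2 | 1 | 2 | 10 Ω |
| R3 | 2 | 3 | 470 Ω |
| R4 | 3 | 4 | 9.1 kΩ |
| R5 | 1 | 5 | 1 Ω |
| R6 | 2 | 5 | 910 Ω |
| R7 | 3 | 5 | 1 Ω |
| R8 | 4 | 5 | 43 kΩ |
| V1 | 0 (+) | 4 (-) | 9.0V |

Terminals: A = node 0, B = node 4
Nodal analysis, taking node 4 as the 0 V reference.
Source V1 fixes V_0 = 9 V.
KCL at each unknown node (sum of currents leaving = 0; resistances in Ω):
  Node 1: (V_1 - 9)/1000 + (V_1 - V_2)/10 + (V_1 - V_5)/1 = 0
  Node 2: (V_2 - V_1)/10 + (V_2 - V_3)/470 + (V_2 - V_5)/910 = 0
  Node 3: (V_3 - V_2)/470 + (V_3 - 0)/9100 + (V_3 - V_5)/1 = 0
  Node 5: (V_5 - V_1)/1 + (V_5 - V_2)/910 + (V_5 - V_3)/1 + (V_5 - 0)/43000 = 0
Collecting terms (coefficients in siemens):
  1.101·V_1 - 0.1·V_2 - 1·V_5 = 0.009
  0.1032·V_2 - 0.1·V_1 - 0.002128·V_3 - 0.001099·V_5 = 0
  1.002·V_3 - 0.002128·V_2 - 1·V_5 = 0
  2.001·V_5 - 1·V_1 - 0.001099·V_2 - 1·V_3 = 0
Solving these 4 simultaneous equations (Gaussian elimination) gives:
  V_1 = 7.943 V, V_2 = 7.943 V, V_3 = 7.941 V, V_5 = 7.942 V
The requested potential is V_3 = 7.941 V.

Final answer: V_3 = 7.941 V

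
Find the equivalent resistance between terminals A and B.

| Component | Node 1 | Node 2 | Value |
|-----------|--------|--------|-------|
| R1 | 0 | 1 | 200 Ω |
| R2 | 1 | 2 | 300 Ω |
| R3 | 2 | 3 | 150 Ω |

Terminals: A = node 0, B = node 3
Reduce the network between node 0 (A) and node 3 (B) by series/parallel combination:
  Rs1 = R1 + R2 (series, joined only at node 1) = 200 + 300 = 500 Ω
  Rs2 = R3 + Rs1 (series, joined only at node 2) = 150 + 500 = 650 Ω
R_eq = 650 Ω

Final answer: 650 Ω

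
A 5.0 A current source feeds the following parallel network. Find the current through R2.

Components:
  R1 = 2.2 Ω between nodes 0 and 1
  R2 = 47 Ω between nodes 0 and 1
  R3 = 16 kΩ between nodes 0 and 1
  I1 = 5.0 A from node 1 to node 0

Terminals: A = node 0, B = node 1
All resistors sit directly between nodes 0 and 1, so they are in parallel and share one voltage V; the full source current 5 A splits among them.
1/R_par = 1/2.2 + 1/47 + 1/16000 = 0.4759 S  =>  R_par = 2.101 Ω
V = I × R_par = 5 × 2.101 = 10.51 V
I_R2 = V/R2 = 10.51/47 = 0.2235 A

Final answer: 0.2235 A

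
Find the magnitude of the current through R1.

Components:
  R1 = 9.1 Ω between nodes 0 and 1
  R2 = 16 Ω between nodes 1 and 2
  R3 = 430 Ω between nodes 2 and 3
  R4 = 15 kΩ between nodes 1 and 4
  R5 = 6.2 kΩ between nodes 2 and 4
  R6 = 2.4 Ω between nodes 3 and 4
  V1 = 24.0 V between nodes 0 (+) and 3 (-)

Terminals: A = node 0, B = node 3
Nodal analysis, taking node 3 as the 0 V reference.
Source V1 fixes V_0 = 24 V.
KCL at each unknown node (sum of currents leaving = 0; resistances in Ω):
  Node 1: (V_1 - 24)/9.1 + (V_1 - V_2)/16 + (V_1 - V_4)/15000 = 0
  Node 2: (V_2 - V_1)/16 + (V_2 - 0)/430 + (V_2 - V_4)/6200 = 0
  Node 4: (V_4 - V_1)/15000 + (V_4 - V_2)/6200 + (V_4 - 0)/2.4 = 0
Collecting terms (coefficients in siemens):
  0.1725·V_1 - 0.0625·V_2 - 0.00006667·V_4 = 2.637
  0.06499·V_2 - 0.0625·V_1 - 0.0001613·V_4 = 0
  0.4169·V_4 - 0.00006667·V_1 - 0.0001613·V_2 = 0
Solving these 3 simultaneous equations (Gaussian elimination) gives:
  V_1 = 23.47 V, V_2 = 22.58 V, V_4 = 0.01249 V
I_R1 = (V_0 - V_1)/R1 = (24 - 23.47)/9.1 = 0.05771 A
|I_R1| = 0.05771 A

Final answer: |I_R1| = 0.05771 A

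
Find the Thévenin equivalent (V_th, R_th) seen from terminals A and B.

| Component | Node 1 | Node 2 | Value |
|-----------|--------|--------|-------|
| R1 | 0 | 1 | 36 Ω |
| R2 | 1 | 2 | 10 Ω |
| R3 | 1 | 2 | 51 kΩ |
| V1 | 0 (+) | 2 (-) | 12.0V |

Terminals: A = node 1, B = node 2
Step 1 — V_th is the open-circuit voltage V_A - V_B (nothing connected across the terminals).
Nodal analysis, taking node 2 as the 0 V reference.
Source V1 fixes V_0 = 12 V.
KCL at each unknown node (sum of currents leaving = 0; resistances in Ω):
  Node 1: (V_1 - 12)/36 + (V_1 - 0)/10 + (V_1 - 0)/51000 = 0
Collecting terms: 0.1278 × V_1 = 0.3333  =>  V_1 = 2.608 V
V_th = V_1 - V_2 = 2.608 - 0 = 2.608 V
Step 2 — R_th: zero the source — replace V1 by a short circuit (node 2 merges into node 0) — and find the resistance seen between A (node 1) and B (node 0).
Reduce the network between node 1 (A) and node 0 (B) by series/parallel combination:
  Rp1 = R1 ‖ R2 ‖ R3 (parallel, all between nodes 0 and 1) = 1/(1/36 + 1/10 + 1/51000) = 7.825 Ω
R_th = 7.825 Ω

Final answer: V_th = 2.608 V, R_th = 7.825 Ω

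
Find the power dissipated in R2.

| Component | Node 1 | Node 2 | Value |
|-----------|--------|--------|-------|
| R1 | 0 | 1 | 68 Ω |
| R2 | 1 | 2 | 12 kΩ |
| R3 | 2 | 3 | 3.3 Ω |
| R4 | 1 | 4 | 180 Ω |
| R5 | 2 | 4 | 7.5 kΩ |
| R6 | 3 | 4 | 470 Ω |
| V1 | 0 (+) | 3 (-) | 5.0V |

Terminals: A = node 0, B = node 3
Nodal analysis, taking node 3 as the 0 V reference.
Source V1 fixes V_0 = 5 V.
KCL at each unknown node (sum of currents leaving = 0; resistances in Ω):
  Node 1: (V_1 - 5)/68 + (V_1 - V_2)/12000 + (V_1 - V_4)/180 = 0
  Node 2: (V_2 - V_1)/12000 + (V_2 - 0)/3.3 + (V_2 - V_4)/7500 = 0
  Node 4: (V_4 - V_1)/180 + (V_4 - V_2)/7500 + (V_4 - 0)/470 = 0
Collecting terms (coefficients in siemens):
  0.02034·V_1 - 0.00008333·V_2 - 0.005556·V_4 = 0.07353
  0.3032·V_2 - 0.00008333·V_1 - 0.0001333·V_4 = 0
  0.007817·V_4 - 0.005556·V_1 - 0.0001333·V_2 = 0
Solving these 3 simultaneous equations (Gaussian elimination) gives:
  V_1 = 4.485 V, V_2 = 0.002634 V, V_4 = 3.187 V
I_R2 = (V_1 - V_2)/R2 = (4.485 - 0.002634)/12000 = 0.0003735 A
P_R2 = I_R2² × R2 = (0.0003735)² × 12000 = 0.001674 W

Final answer: 0.001674 W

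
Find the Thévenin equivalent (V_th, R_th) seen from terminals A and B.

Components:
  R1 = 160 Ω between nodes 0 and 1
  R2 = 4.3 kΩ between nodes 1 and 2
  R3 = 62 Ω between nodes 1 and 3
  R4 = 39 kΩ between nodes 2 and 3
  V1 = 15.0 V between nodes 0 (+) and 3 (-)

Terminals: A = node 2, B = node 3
Step 1 — V_th is the open-circuit voltage V_A - V_B (nothing connected across the terminals).
Nodal analysis, taking node 3 as the 0 V reference.
Source V1 fixes V_0 = 15 V.
KCL at each unknown node (sum of currents leaving = 0; resistances in Ω):
  Node 1: (V_1 - 15)/160 + (V_1 - V_2)/4300 + (V_1 - 0)/62 = 0
  Node 2: (V_2 - V_1)/4300 + (V_2 - 0)/39000 = 0
Collecting terms (coefficients in siemens):
  0.02261·V_1 - 0.0002326·V_2 = 0.09375
  0.0002582·V_2 - 0.0002326·V_1 = 0
Determinant D = (0.02261)(0.0002582) - (-0.0002326)(-0.0002326) = 0.000005784
V_1 = [(0.09375)(0.0002582) - (-0.0002326)(0)]/D = 4.185 V
V_2 = [(0.02261)(0) - (0.09375)(-0.0002326)]/D = 3.769 V
V_th = V_2 - V_3 = 3.769 - 0 = 3.769 V
Step 2 — R_th: zero the source — replace V1 by a short circuit (node 3 merges into node 0) — and find the resistance seen between A (node 2) and B (node 0).
Reduce the network between node 2 (A) and node 0 (B) by series/parallel combination:
  Rp1 = R1 ‖ R3 (parallel, both between nodes 0 and 1) = 1/(1/160 + 1/62) = 44.68 Ω
  Rs1 = R2 + Rp1 (series, joined only at node 1) = 4300 + 44.68 = 4345 Ω
  Rp2 = R4 ‖ Rs1 (parallel, both between nodes 0 and 2) = 1/(1/39000 + 1/4345) = 3909 Ω
R_th = 3.909 kΩ

Final answer: V_th = 3.769 V, R_th = 3.909 kΩ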